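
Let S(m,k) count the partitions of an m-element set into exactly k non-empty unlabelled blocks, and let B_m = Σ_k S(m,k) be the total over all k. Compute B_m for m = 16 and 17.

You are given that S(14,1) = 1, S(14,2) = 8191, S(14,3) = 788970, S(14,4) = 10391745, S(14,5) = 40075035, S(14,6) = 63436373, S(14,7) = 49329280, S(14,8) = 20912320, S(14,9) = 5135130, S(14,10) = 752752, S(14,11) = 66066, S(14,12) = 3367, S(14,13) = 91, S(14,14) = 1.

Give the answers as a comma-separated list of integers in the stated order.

[15] T[15,1]:1*1+0=1 · T[15,2]:2*8191+1=16383 · T[15,3]:3*788970+8191=2375101 · T[15,4]:4*10391745+788970=42355950 · T[15,5]:5*40075035+10391745=210766920 · T[15,6]:6*63436373+40075035=420693273 · T[15,7]:7*49329280+63436373=408741333 · T[15,8]:8*20912320+49329280=216627840 · T[15,9]:9*5135130+20912320=67128490 · T[15,10]:10*752752+5135130=12662650 · T[15,11]:11*66066+752752=1479478 · T[15,12]:12*3367+66066=106470 · T[15,13]:13*91+3367=4550 · T[15,14]:14*1+91=105 · T[15,15]:15*0+1=1
[16] T[16,1]:1*1+0=1 · T[16,2]:2*16383+1=32767 · T[16,3]:3*2375101+16383=7141686 · T[16,4]:4*42355950+2375101=171798901 · T[16,5]:5*210766920+42355950=1096190550 · T[16,6]:6*420693273+210766920=2734926558 · T[16,7]:7*408741333+420693273=3281882604 · T[16,8]:8*216627840+408741333=2141764053 · T[16,9]:9*67128490+216627840=820784250 · T[16,10]:10*12662650+67128490=193754990 · T[16,11]:11*1479478+12662650=28936908 · T[16,12]:12*106470+1479478=2757118 · T[16,13]:13*4550+106470=165620 · T[16,14]:14*105+4550=6020 · T[16,15]:15*1+105=120 · T[16,16]:16*0+1=1
[17] T[17,1]:1*1+0=1 · T[17,2]:2*32767+1=65535 · T[17,3]:3*7141686+32767=21457825 · T[17,4]:4*171798901+7141686=694337290 · T[17,5]:5*1096190550+171798901=5652751651 · T[17,6]:6*2734926558+1096190550=17505749898 · T[17,7]:7*3281882604+2734926558=25708104786 · T[17,8]:8*2141764053+3281882604=20415995028 · T[17,9]:9*820784250+2141764053=9528822303 · T[17,10]:10*193754990+820784250=2758334150 · T[17,11]:11*28936908+193754990=512060978 · T[17,12]:12*2757118+28936908=62022324 · T[17,13]:13*165620+2757118=4910178 · T[17,14]:14*6020+165620=249900 · T[17,15]:15*120+6020=7820 · T[17,16]:16*1+120=136 · T[17,17]:17*0+1=1
B_16 = ΣS(16,k) = 1+32767+7141686+171798901+1096190550+2734926558+3281882604+2141764053+820784250+193754990+28936908+2757118+165620+6020+120+1 = 10480142147
B_17 = ΣS(17,k) = 1+65535+21457825+694337290+5652751651+17505749898+25708104786+20415995028+9528822303+2758334150+512060978+62022324+4910178+249900+7820+136+1 = 82864869804

10480142147, 82864869804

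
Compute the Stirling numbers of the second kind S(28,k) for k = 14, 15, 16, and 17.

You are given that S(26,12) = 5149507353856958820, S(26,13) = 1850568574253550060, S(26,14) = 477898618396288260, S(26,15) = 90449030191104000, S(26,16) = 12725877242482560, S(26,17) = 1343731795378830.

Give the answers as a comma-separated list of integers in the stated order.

i=27: T(27,13)=5149507353856958820+13·1850568574253550060=29206898819153109600 | T(27,14)=1850568574253550060+14·477898618396288260=8541149231801585700 | T(27,15)=477898618396288260+15·90449030191104000=1834634071262848260 | T(27,16)=90449030191104000+16·12725877242482560=294063066070824960 | T(27,17)=12725877242482560+17·1343731795378830=35569317763922670
i=28: T(28,14)=29206898819153109600+14·8541149231801585700=148782988064375309400 | T(28,15)=8541149231801585700+15·1834634071262848260=36060660300744309600 | T(28,16)=1834634071262848260+16·294063066070824960=6539643128396047620 | T(28,17)=294063066070824960+17·35569317763922670=898741468057510350
Read S(28,14) = 148782988064375309400, S(28,15) = 36060660300744309600, S(28,16) = 6539643128396047620, S(28,17) = 898741468057510350.

148782988064375309400, 36060660300744309600, 6539643128396047620, 898741468057510350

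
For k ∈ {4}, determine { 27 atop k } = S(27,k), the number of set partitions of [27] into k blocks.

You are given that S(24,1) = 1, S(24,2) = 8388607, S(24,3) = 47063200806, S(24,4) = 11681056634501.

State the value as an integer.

i=25: T(25,2)=1+2·8388607=16777215 | T(25,3)=8388607+3·47063200806=141197991025 | T(25,4)=47063200806+4·11681056634501=46771289738810
i=26: T(26,3)=16777215+3·141197991025=423610750290 | T(26,4)=141197991025+4·46771289738810=187226356946265
i=27: T(27,4)=423610750290+4·187226356946265=749329038535350
Read S(27,4) = 749329038535350.

749329038535350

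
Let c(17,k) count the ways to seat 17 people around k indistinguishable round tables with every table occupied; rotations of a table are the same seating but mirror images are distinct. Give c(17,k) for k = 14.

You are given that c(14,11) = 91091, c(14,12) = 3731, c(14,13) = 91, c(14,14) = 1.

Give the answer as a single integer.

323680

@15  (15,12):3731·14+91091→143325, (15,13):91·14+3731→5005, (15,14):1·14+91→105
@16  (16,13):5005·15+143325→218400, (16,14):105·15+5005→6580
@17  (17,14):6580·16+218400→323680
Read c(17,14) = 323680.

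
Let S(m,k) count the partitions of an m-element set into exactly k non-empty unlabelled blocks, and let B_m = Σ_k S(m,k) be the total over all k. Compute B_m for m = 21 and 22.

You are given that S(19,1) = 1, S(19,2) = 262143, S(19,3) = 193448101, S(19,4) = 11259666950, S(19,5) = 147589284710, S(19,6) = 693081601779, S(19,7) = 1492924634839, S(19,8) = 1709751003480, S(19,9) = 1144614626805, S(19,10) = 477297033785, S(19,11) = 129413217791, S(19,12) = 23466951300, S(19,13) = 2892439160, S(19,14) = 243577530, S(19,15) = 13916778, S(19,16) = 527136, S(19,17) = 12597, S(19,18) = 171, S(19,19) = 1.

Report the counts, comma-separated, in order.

i=20: T(20,1)=0+1·1=1 | T(20,2)=1+2·262143=524287 | T(20,3)=262143+3·193448101=580606446 | T(20,4)=193448101+4·11259666950=45232115901 | T(20,5)=11259666950+5·147589284710=749206090500 | T(20,6)=147589284710+6·693081601779=4306078895384 | T(20,7)=693081601779+7·1492924634839=11143554045652 | T(20,8)=1492924634839+8·1709751003480=15170932662679 | T(20,9)=1709751003480+9·1144614626805=12011282644725 | T(20,10)=1144614626805+10·477297033785=5917584964655 | T(20,11)=477297033785+11·129413217791=1900842429486 | T(20,12)=129413217791+12·23466951300=411016633391 | T(20,13)=23466951300+13·2892439160=61068660380 | T(20,14)=2892439160+14·243577530=6302524580 | T(20,15)=243577530+15·13916778=452329200 | T(20,16)=13916778+16·527136=22350954 | T(20,17)=527136+17·12597=741285 | T(20,18)=12597+18·171=15675 | T(20,19)=171+19·1=190 | T(20,20)=1+20·0=1
i=21: T(21,1)=0+1·1=1 | T(21,2)=1+2·524287=1048575 | T(21,3)=524287+3·580606446=1742343625 | T(21,4)=580606446+4·45232115901=181509070050 | T(21,5)=45232115901+5·749206090500=3791262568401 | T(21,6)=749206090500+6·4306078895384=26585679462804 | T(21,7)=4306078895384+7·11143554045652=82310957214948 | T(21,8)=11143554045652+8·15170932662679=132511015347084 | T(21,9)=15170932662679+9·12011282644725=123272476465204 | T(21,10)=12011282644725+10·5917584964655=71187132291275 | T(21,11)=5917584964655+11·1900842429486=26826851689001 | T(21,12)=1900842429486+12·411016633391=6833042030178 | T(21,13)=411016633391+13·61068660380=1204909218331 | T(21,14)=61068660380+14·6302524580=149304004500 | T(21,15)=6302524580+15·452329200=13087462580 | T(21,16)=452329200+16·22350954=809944464 | T(21,17)=22350954+17·741285=34952799 | T(21,18)=741285+18·15675=1023435 | T(21,19)=15675+19·190=19285 | T(21,20)=190+20·1=210 | T(21,21)=1+21·0=1
i=22: T(22,1)=0+1·1=1 | T(22,2)=1+2·1048575=2097151 | T(22,3)=1048575+3·1742343625=5228079450 | T(22,4)=1742343625+4·181509070050=727778623825 | T(22,5)=181509070050+5·3791262568401=19137821912055 | T(22,6)=3791262568401+6·26585679462804=163305339345225 | T(22,7)=26585679462804+7·82310957214948=602762379967440 | T(22,8)=82310957214948+8·132511015347084=1142399079991620 | T(22,9)=132511015347084+9·123272476465204=1241963303533920 | T(22,10)=123272476465204+10·71187132291275=835143799377954 | T(22,11)=71187132291275+11·26826851689001=366282500870286 | T(22,12)=26826851689001+12·6833042030178=108823356051137 | T(22,13)=6833042030178+13·1204909218331=22496861868481 | T(22,14)=1204909218331+14·149304004500=3295165281331 | T(22,15)=149304004500+15·13087462580=345615943200 | T(22,16)=13087462580+16·809944464=26046574004 | T(22,17)=809944464+17·34952799=1404142047 | T(22,18)=34952799+18·1023435=53374629 | T(22,19)=1023435+19·19285=1389850 | T(22,20)=19285+20·210=23485 | T(22,21)=210+21·1=231 | T(22,22)=1+22·0=1
B_21 = ΣS(21,k) = 1+1048575+1742343625+181509070050+3791262568401+26585679462804+82310957214948+132511015347084+123272476465204+71187132291275+26826851689001+6833042030178+1204909218331+149304004500+13087462580+809944464+34952799+1023435+19285+210+1 = 474869816156751
B_22 = ΣS(22,k) = 1+2097151+5228079450+727778623825+19137821912055+163305339345225+602762379967440+1142399079991620+1241963303533920+835143799377954+366282500870286+108823356051137+22496861868481+3295165281331+345615943200+26046574004+1404142047+53374629+1389850+23485+231+1 = 4506715738447323

474869816156751, 4506715738447323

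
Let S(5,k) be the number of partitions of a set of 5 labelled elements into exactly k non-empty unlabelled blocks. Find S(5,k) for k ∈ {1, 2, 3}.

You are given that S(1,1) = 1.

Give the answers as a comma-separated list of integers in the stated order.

1, 15, 25

[2] T[2,1]:1*1+0=1 · T[2,2]:2*0+1=1
[3] T[3,1]:1*1+0=1 · T[3,2]:2*1+1=3 · T[3,3]:3*0+1=1
[4] T[4,1]:1*1+0=1 · T[4,2]:2*3+1=7 · T[4,3]:3*1+3=6
[5] T[5,1]:1*1+0=1 · T[5,2]:2*7+1=15 · T[5,3]:3*6+7=25
Read S(5,1) = 1, S(5,2) = 15, S(5,3) = 25.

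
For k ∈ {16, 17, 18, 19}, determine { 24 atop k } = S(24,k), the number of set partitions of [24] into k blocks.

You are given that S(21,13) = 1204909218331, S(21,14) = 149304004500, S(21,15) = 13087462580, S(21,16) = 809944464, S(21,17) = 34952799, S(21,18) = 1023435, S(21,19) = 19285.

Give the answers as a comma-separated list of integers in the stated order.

i=22: T(22,14)=1204909218331+14·149304004500=3295165281331 | T(22,15)=149304004500+15·13087462580=345615943200 | T(22,16)=13087462580+16·809944464=26046574004 | T(22,17)=809944464+17·34952799=1404142047 | T(22,18)=34952799+18·1023435=53374629 | T(22,19)=1023435+19·19285=1389850
i=23: T(23,15)=3295165281331+15·345615943200=8479404429331 | T(23,16)=345615943200+16·26046574004=762361127264 | T(23,17)=26046574004+17·1404142047=49916988803 | T(23,18)=1404142047+18·53374629=2364885369 | T(23,19)=53374629+19·1389850=79781779
i=24: T(24,16)=8479404429331+16·762361127264=20677182465555 | T(24,17)=762361127264+17·49916988803=1610949936915 | T(24,18)=49916988803+18·2364885369=92484925445 | T(24,19)=2364885369+19·79781779=3880739170
Read S(24,16) = 20677182465555, S(24,17) = 1610949936915, S(24,18) = 92484925445, S(24,19) = 3880739170.

20677182465555, 1610949936915, 92484925445, 3880739170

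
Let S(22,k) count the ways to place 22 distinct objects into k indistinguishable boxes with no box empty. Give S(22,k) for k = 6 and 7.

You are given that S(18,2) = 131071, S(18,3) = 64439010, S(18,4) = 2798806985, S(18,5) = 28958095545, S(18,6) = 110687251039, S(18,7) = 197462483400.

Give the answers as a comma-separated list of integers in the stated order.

row 19: T[19][3]=3·64439010+131071=193448101  T[19][4]=4·2798806985+64439010=11259666950  T[19][5]=5·28958095545+2798806985=147589284710  T[19][6]=6·110687251039+28958095545=693081601779  T[19][7]=7·197462483400+110687251039=1492924634839
row 20: T[20][4]=4·11259666950+193448101=45232115901  T[20][5]=5·147589284710+11259666950=749206090500  T[20][6]=6·693081601779+147589284710=4306078895384  T[20][7]=7·1492924634839+693081601779=11143554045652
row 21: T[21][5]=5·749206090500+45232115901=3791262568401  T[21][6]=6·4306078895384+749206090500=26585679462804  T[21][7]=7·11143554045652+4306078895384=82310957214948
row 22: T[22][6]=6·26585679462804+3791262568401=163305339345225  T[22][7]=7·82310957214948+26585679462804=602762379967440
Read S(22,6) = 163305339345225, S(22,7) = 602762379967440.

163305339345225, 602762379967440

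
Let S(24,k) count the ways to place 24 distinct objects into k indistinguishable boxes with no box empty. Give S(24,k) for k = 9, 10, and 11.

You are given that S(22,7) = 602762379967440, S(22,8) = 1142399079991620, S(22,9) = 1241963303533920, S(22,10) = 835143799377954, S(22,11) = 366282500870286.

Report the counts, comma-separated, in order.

120622574326072500, 108254081784931500, 63100165695775560

row 23: T[23][8]=8·1142399079991620+602762379967440=9741955019900400  T[23][9]=9·1241963303533920+1142399079991620=12320068811796900  T[23][10]=10·835143799377954+1241963303533920=9593401297313460  T[23][11]=11·366282500870286+835143799377954=4864251308951100
row 24: T[24][9]=9·12320068811796900+9741955019900400=120622574326072500  T[24][10]=10·9593401297313460+12320068811796900=108254081784931500  T[24][11]=11·4864251308951100+9593401297313460=63100165695775560
Read S(24,9) = 120622574326072500, S(24,10) = 108254081784931500, S(24,11) = 63100165695775560.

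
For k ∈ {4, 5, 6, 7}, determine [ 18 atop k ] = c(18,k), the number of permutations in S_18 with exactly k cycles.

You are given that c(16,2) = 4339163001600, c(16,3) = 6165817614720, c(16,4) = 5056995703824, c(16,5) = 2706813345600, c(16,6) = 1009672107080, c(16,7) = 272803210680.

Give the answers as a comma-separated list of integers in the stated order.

1583313975727488, 909299905844112, 369012649234384, 110228466184200

r17: T_17,3=16×6165817614720+4339163001600=102992244837120; T_17,4=16×5056995703824+6165817614720=87077748875904; T_17,5=16×2706813345600+5056995703824=48366009233424; T_17,6=16×1009672107080+2706813345600=18861567058880; T_17,7=16×272803210680+1009672107080=5374523477960
r18: T_18,4=17×87077748875904+102992244837120=1583313975727488; T_18,5=17×48366009233424+87077748875904=909299905844112; T_18,6=17×18861567058880+48366009233424=369012649234384; T_18,7=17×5374523477960+18861567058880=110228466184200
Read c(18,4) = 1583313975727488, c(18,5) = 909299905844112, c(18,6) = 369012649234384, c(18,7) = 110228466184200.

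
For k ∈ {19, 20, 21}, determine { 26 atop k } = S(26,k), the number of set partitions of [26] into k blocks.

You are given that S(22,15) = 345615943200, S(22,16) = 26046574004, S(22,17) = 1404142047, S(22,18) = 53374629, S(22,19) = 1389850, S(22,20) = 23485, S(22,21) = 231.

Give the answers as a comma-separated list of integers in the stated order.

6433839018750, 290622864675, 9759104355

[23] T[23,16]:16*26046574004+345615943200=762361127264 · T[23,17]:17*1404142047+26046574004=49916988803 · T[23,18]:18*53374629+1404142047=2364885369 · T[23,19]:19*1389850+53374629=79781779 · T[23,20]:20*23485+1389850=1859550 · T[23,21]:21*231+23485=28336
[24] T[24,17]:17*49916988803+762361127264=1610949936915 · T[24,18]:18*2364885369+49916988803=92484925445 · T[24,19]:19*79781779+2364885369=3880739170 · T[24,20]:20*1859550+79781779=116972779 · T[24,21]:21*28336+1859550=2454606
[25] T[25,18]:18*92484925445+1610949936915=3275678594925 · T[25,19]:19*3880739170+92484925445=166218969675 · T[25,20]:20*116972779+3880739170=6220194750 · T[25,21]:21*2454606+116972779=168519505
[26] T[26,19]:19*166218969675+3275678594925=6433839018750 · T[26,20]:20*6220194750+166218969675=290622864675 · T[26,21]:21*168519505+6220194750=9759104355
Read S(26,19) = 6433839018750, S(26,20) = 290622864675, S(26,21) = 9759104355.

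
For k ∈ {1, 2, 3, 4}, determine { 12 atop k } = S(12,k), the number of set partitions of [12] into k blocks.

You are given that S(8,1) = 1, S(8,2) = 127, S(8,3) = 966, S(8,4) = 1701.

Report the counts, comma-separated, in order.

row 9: T[9][1]=1·1+0=1  T[9][2]=2·127+1=255  T[9][3]=3·966+127=3025  T[9][4]=4·1701+966=7770
row 10: T[10][1]=1·1+0=1  T[10][2]=2·255+1=511  T[10][3]=3·3025+255=9330  T[10][4]=4·7770+3025=34105
row 11: T[11][1]=1·1+0=1  T[11][2]=2·511+1=1023  T[11][3]=3·9330+511=28501  T[11][4]=4·34105+9330=145750
row 12: T[12][1]=1·1+0=1  T[12][2]=2·1023+1=2047  T[12][3]=3·28501+1023=86526  T[12][4]=4·145750+28501=611501
Read S(12,1) = 1, S(12,2) = 2047, S(12,3) = 86526, S(12,4) = 611501.

1, 2047, 86526, 611501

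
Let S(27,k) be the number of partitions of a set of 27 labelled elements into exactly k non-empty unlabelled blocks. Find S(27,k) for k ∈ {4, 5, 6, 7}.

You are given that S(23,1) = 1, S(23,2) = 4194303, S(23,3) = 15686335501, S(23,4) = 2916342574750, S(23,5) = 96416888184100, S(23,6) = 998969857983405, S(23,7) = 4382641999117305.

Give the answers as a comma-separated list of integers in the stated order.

749329038535350, 61338207158409090, 1359801318005044551, 11647571772911241531

r24: T_24,1=1×1+0=1; T_24,2=2×4194303+1=8388607; T_24,3=3×15686335501+4194303=47063200806; T_24,4=4×2916342574750+15686335501=11681056634501; T_24,5=5×96416888184100+2916342574750=485000783495250; T_24,6=6×998969857983405+96416888184100=6090236036084530; T_24,7=7×4382641999117305+998969857983405=31677463851804540
r25: T_25,2=2×8388607+1=16777215; T_25,3=3×47063200806+8388607=141197991025; T_25,4=4×11681056634501+47063200806=46771289738810; T_25,5=5×485000783495250+11681056634501=2436684974110751; T_25,6=6×6090236036084530+485000783495250=37026417000002430; T_25,7=7×31677463851804540+6090236036084530=227832482998716310
r26: T_26,3=3×141197991025+16777215=423610750290; T_26,4=4×46771289738810+141197991025=187226356946265; T_26,5=5×2436684974110751+46771289738810=12230196160292565; T_26,6=6×37026417000002430+2436684974110751=224595186974125331; T_26,7=7×227832482998716310+37026417000002430=1631853797991016600
r27: T_27,4=4×187226356946265+423610750290=749329038535350; T_27,5=5×12230196160292565+187226356946265=61338207158409090; T_27,6=6×224595186974125331+12230196160292565=1359801318005044551; T_27,7=7×1631853797991016600+224595186974125331=11647571772911241531
Read S(27,4) = 749329038535350, S(27,5) = 61338207158409090, S(27,6) = 1359801318005044551, S(27,7) = 11647571772911241531.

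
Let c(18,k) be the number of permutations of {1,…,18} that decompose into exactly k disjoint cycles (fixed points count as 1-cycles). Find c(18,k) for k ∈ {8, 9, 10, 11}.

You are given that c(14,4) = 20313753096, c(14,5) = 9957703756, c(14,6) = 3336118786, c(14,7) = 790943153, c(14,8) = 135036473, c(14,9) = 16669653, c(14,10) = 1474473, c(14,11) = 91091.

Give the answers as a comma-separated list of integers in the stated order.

24871845297936, 4308105301929, 577924894833, 60202693980

i=15: T(15,5)=20313753096+14·9957703756=159721605680 | T(15,6)=9957703756+14·3336118786=56663366760 | T(15,7)=3336118786+14·790943153=14409322928 | T(15,8)=790943153+14·135036473=2681453775 | T(15,9)=135036473+14·16669653=368411615 | T(15,10)=16669653+14·1474473=37312275 | T(15,11)=1474473+14·91091=2749747
i=16: T(16,6)=159721605680+15·56663366760=1009672107080 | T(16,7)=56663366760+15·14409322928=272803210680 | T(16,8)=14409322928+15·2681453775=54631129553 | T(16,9)=2681453775+15·368411615=8207628000 | T(16,10)=368411615+15·37312275=928095740 | T(16,11)=37312275+15·2749747=78558480
i=17: T(17,7)=1009672107080+16·272803210680=5374523477960 | T(17,8)=272803210680+16·54631129553=1146901283528 | T(17,9)=54631129553+16·8207628000=185953177553 | T(17,10)=8207628000+16·928095740=23057159840 | T(17,11)=928095740+16·78558480=2185031420
i=18: T(18,8)=5374523477960+17·1146901283528=24871845297936 | T(18,9)=1146901283528+17·185953177553=4308105301929 | T(18,10)=185953177553+17·23057159840=577924894833 | T(18,11)=23057159840+17·2185031420=60202693980
Read c(18,8) = 24871845297936, c(18,9) = 4308105301929, c(18,10) = 577924894833, c(18,11) = 60202693980.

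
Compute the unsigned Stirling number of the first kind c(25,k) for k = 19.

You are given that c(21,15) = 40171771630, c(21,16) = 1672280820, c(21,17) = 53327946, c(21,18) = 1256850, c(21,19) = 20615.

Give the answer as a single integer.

414908513800

r22: T_22,16=21×1672280820+40171771630=75289668850; T_22,17=21×53327946+1672280820=2792167686; T_22,18=21×1256850+53327946=79721796; T_22,19=21×20615+1256850=1689765
r23: T_23,17=22×2792167686+75289668850=136717357942; T_23,18=22×79721796+2792167686=4546047198; T_23,19=22×1689765+79721796=116896626
r24: T_24,18=23×4546047198+136717357942=241276443496; T_24,19=23×116896626+4546047198=7234669596
r25: T_25,19=24×7234669596+241276443496=414908513800
Read c(25,19) = 414908513800.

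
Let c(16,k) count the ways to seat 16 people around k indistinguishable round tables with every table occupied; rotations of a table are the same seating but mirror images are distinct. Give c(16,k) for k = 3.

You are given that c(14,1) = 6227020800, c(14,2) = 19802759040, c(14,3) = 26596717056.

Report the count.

6165817614720

row 15: T[15][2]=14·19802759040+6227020800=283465647360  T[15][3]=14·26596717056+19802759040=392156797824
row 16: T[16][3]=15·392156797824+283465647360=6165817614720
Read c(16,3) = 6165817614720.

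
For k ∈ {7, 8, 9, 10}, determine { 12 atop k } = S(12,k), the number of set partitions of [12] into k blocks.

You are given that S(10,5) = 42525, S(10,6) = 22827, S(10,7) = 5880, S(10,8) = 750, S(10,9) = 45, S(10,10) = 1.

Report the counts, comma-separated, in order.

row 11: T[11][6]=6·22827+42525=179487  T[11][7]=7·5880+22827=63987  T[11][8]=8·750+5880=11880  T[11][9]=9·45+750=1155  T[11][10]=10·1+45=55
row 12: T[12][7]=7·63987+179487=627396  T[12][8]=8·11880+63987=159027  T[12][9]=9·1155+11880=22275  T[12][10]=10·55+1155=1705
Read S(12,7) = 627396, S(12,8) = 159027, S(12,9) = 22275, S(12,10) = 1705.

627396, 159027, 22275, 1705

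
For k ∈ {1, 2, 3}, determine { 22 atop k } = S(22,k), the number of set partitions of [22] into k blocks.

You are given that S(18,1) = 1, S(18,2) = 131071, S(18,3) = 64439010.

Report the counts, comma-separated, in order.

@19  (19,1):1·1+0→1, (19,2):131071·2+1→262143, (19,3):64439010·3+131071→193448101
@20  (20,1):1·1+0→1, (20,2):262143·2+1→524287, (20,3):193448101·3+262143→580606446
@21  (21,1):1·1+0→1, (21,2):524287·2+1→1048575, (21,3):580606446·3+524287→1742343625
@22  (22,1):1·1+0→1, (22,2):1048575·2+1→2097151, (22,3):1742343625·3+1048575→5228079450
Read S(22,1) = 1, S(22,2) = 2097151, S(22,3) = 5228079450.

1, 2097151, 5228079450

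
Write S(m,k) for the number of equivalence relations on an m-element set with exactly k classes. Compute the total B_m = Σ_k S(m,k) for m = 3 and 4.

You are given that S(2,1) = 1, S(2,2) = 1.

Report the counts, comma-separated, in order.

@3  (3,1):1·1+0→1, (3,2):1·2+1→3, (3,3):0·3+1→1
@4  (4,1):1·1+0→1, (4,2):3·2+1→7, (4,3):1·3+3→6, (4,4):0·4+1→1
B_3 = ΣS(3,k) = 1+3+1 = 5
B_4 = ΣS(4,k) = 1+7+6+1 = 15

5, 15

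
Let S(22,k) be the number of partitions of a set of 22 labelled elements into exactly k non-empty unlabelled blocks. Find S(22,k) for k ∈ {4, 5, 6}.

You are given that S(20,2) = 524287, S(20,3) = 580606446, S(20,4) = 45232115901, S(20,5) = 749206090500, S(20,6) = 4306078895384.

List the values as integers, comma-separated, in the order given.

727778623825, 19137821912055, 163305339345225

r21: T_21,3=3×580606446+524287=1742343625; T_21,4=4×45232115901+580606446=181509070050; T_21,5=5×749206090500+45232115901=3791262568401; T_21,6=6×4306078895384+749206090500=26585679462804
r22: T_22,4=4×181509070050+1742343625=727778623825; T_22,5=5×3791262568401+181509070050=19137821912055; T_22,6=6×26585679462804+3791262568401=163305339345225
Read S(22,4) = 727778623825, S(22,5) = 19137821912055, S(22,6) = 163305339345225.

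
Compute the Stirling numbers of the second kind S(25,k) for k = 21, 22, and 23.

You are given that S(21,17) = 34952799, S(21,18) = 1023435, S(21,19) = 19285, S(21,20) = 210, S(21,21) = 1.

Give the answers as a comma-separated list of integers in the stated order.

[22] T[22,18]:18*1023435+34952799=53374629 · T[22,19]:19*19285+1023435=1389850 · T[22,20]:20*210+19285=23485 · T[22,21]:21*1+210=231 · T[22,22]:22*0+1=1
[23] T[23,19]:19*1389850+53374629=79781779 · T[23,20]:20*23485+1389850=1859550 · T[23,21]:21*231+23485=28336 · T[23,22]:22*1+231=253 · T[23,23]:23*0+1=1
[24] T[24,20]:20*1859550+79781779=116972779 · T[24,21]:21*28336+1859550=2454606 · T[24,22]:22*253+28336=33902 · T[24,23]:23*1+253=276
[25] T[25,21]:21*2454606+116972779=168519505 · T[25,22]:22*33902+2454606=3200450 · T[25,23]:23*276+33902=40250
Read S(25,21) = 168519505, S(25,22) = 3200450, S(25,23) = 40250.

168519505, 3200450, 40250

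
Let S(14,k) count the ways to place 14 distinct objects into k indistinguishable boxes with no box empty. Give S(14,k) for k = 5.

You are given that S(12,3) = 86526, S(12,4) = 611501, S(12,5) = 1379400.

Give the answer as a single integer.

40075035

[13] T[13,4]:4*611501+86526=2532530 · T[13,5]:5*1379400+611501=7508501
[14] T[14,5]:5*7508501+2532530=40075035
Read S(14,5) = 40075035.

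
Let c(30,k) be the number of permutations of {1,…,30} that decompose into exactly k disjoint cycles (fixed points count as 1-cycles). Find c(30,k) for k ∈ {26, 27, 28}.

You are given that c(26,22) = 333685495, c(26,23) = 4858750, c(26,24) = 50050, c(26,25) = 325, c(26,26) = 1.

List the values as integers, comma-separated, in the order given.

1122686019, 11921175, 90335

i=27: T(27,23)=333685495+26·4858750=460012995 | T(27,24)=4858750+26·50050=6160050 | T(27,25)=50050+26·325=58500 | T(27,26)=325+26·1=351 | T(27,27)=1+26·0=1
i=28: T(28,24)=460012995+27·6160050=626334345 | T(28,25)=6160050+27·58500=7739550 | T(28,26)=58500+27·351=67977 | T(28,27)=351+27·1=378 | T(28,28)=1+27·0=1
i=29: T(29,25)=626334345+28·7739550=843041745 | T(29,26)=7739550+28·67977=9642906 | T(29,27)=67977+28·378=78561 | T(29,28)=378+28·1=406
i=30: T(30,26)=843041745+29·9642906=1122686019 | T(30,27)=9642906+29·78561=11921175 | T(30,28)=78561+29·406=90335
Read c(30,26) = 1122686019, c(30,27) = 11921175, c(30,28) = 90335.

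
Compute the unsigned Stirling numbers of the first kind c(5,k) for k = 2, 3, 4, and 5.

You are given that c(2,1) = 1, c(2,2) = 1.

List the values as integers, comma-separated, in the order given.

50, 35, 10, 1

i=3: T(3,1)=0+2·1=2 | T(3,2)=1+2·1=3 | T(3,3)=1+2·0=1
i=4: T(4,1)=0+3·2=6 | T(4,2)=2+3·3=11 | T(4,3)=3+3·1=6 | T(4,4)=1+3·0=1
i=5: T(5,2)=6+4·11=50 | T(5,3)=11+4·6=35 | T(5,4)=6+4·1=10 | T(5,5)=1+4·0=1
Read c(5,2) = 50, c(5,3) = 35, c(5,4) = 10, c(5,5) = 1.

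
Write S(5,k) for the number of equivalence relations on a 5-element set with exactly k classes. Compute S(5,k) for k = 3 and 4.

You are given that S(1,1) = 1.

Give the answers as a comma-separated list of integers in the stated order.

25, 10

row 2: T[2][1]=1·1+0=1  T[2][2]=2·0+1=1
row 3: T[3][1]=1·1+0=1  T[3][2]=2·1+1=3  T[3][3]=3·0+1=1
row 4: T[4][2]=2·3+1=7  T[4][3]=3·1+3=6  T[4][4]=4·0+1=1
row 5: T[5][3]=3·6+7=25  T[5][4]=4·1+6=10
Read S(5,3) = 25, S(5,4) = 10.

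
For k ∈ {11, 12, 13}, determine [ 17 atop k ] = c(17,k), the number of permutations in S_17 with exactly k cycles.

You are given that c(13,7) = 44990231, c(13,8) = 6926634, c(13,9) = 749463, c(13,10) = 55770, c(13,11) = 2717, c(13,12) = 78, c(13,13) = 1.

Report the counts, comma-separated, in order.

2185031420, 156952432, 8394022

[14] T[14,8]:13*6926634+44990231=135036473 · T[14,9]:13*749463+6926634=16669653 · T[14,10]:13*55770+749463=1474473 · T[14,11]:13*2717+55770=91091 · T[14,12]:13*78+2717=3731 · T[14,13]:13*1+78=91
[15] T[15,9]:14*16669653+135036473=368411615 · T[15,10]:14*1474473+16669653=37312275 · T[15,11]:14*91091+1474473=2749747 · T[15,12]:14*3731+91091=143325 · T[15,13]:14*91+3731=5005
[16] T[16,10]:15*37312275+368411615=928095740 · T[16,11]:15*2749747+37312275=78558480 · T[16,12]:15*143325+2749747=4899622 · T[16,13]:15*5005+143325=218400
[17] T[17,11]:16*78558480+928095740=2185031420 · T[17,12]:16*4899622+78558480=156952432 · T[17,13]:16*218400+4899622=8394022
Read c(17,11) = 2185031420, c(17,12) = 156952432, c(17,13) = 8394022.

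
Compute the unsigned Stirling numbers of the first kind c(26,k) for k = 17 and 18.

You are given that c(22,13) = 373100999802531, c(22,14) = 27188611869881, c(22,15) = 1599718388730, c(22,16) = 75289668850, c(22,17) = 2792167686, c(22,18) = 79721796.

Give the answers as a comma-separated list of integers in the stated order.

@23  (23,14):27188611869881·22+373100999802531→971250460939913, (23,15):1599718388730·22+27188611869881→62382416421941, (23,16):75289668850·22+1599718388730→3256091103430, (23,17):2792167686·22+75289668850→136717357942, (23,18):79721796·22+2792167686→4546047198
@24  (24,15):62382416421941·23+971250460939913→2406046038644556, (24,16):3256091103430·23+62382416421941→137272511800831, (24,17):136717357942·23+3256091103430→6400590336096, (24,18):4546047198·23+136717357942→241276443496
@25  (25,16):137272511800831·24+2406046038644556→5700586321864500, (25,17):6400590336096·24+137272511800831→290886679867135, (25,18):241276443496·24+6400590336096→12191224980000
@26  (26,17):290886679867135·25+5700586321864500→12972753318542875, (26,18):12191224980000·25+290886679867135→595667304367135
Read c(26,17) = 12972753318542875, c(26,18) = 595667304367135.

12972753318542875, 595667304367135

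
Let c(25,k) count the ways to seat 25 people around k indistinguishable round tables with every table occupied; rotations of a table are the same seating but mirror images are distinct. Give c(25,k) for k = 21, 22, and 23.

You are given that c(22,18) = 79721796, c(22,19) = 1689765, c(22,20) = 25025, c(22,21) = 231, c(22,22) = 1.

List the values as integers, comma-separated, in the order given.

238810495, 3795000, 42550

[23] T[23,19]:22*1689765+79721796=116896626 · T[23,20]:22*25025+1689765=2240315 · T[23,21]:22*231+25025=30107 · T[23,22]:22*1+231=253 · T[23,23]:22*0+1=1
[24] T[24,20]:23*2240315+116896626=168423871 · T[24,21]:23*30107+2240315=2932776 · T[24,22]:23*253+30107=35926 · T[24,23]:23*1+253=276
[25] T[25,21]:24*2932776+168423871=238810495 · T[25,22]:24*35926+2932776=3795000 · T[25,23]:24*276+35926=42550
Read c(25,21) = 238810495, c(25,22) = 3795000, c(25,23) = 42550.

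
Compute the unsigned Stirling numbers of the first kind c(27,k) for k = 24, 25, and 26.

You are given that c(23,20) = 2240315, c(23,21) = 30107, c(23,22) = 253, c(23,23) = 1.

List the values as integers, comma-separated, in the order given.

6160050, 58500, 351

i=24: T(24,21)=2240315+23·30107=2932776 | T(24,22)=30107+23·253=35926 | T(24,23)=253+23·1=276 | T(24,24)=1+23·0=1
i=25: T(25,22)=2932776+24·35926=3795000 | T(25,23)=35926+24·276=42550 | T(25,24)=276+24·1=300 | T(25,25)=1+24·0=1
i=26: T(26,23)=3795000+25·42550=4858750 | T(26,24)=42550+25·300=50050 | T(26,25)=300+25·1=325 | T(26,26)=1+25·0=1
i=27: T(27,24)=4858750+26·50050=6160050 | T(27,25)=50050+26·325=58500 | T(27,26)=325+26·1=351
Read c(27,24) = 6160050, c(27,25) = 58500, c(27,26) = 351.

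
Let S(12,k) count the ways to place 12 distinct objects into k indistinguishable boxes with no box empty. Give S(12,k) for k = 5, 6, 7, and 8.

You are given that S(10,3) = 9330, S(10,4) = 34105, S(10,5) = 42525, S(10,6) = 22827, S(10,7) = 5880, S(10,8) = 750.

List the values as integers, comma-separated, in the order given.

i=11: T(11,4)=9330+4·34105=145750 | T(11,5)=34105+5·42525=246730 | T(11,6)=42525+6·22827=179487 | T(11,7)=22827+7·5880=63987 | T(11,8)=5880+8·750=11880
i=12: T(12,5)=145750+5·246730=1379400 | T(12,6)=246730+6·179487=1323652 | T(12,7)=179487+7·63987=627396 | T(12,8)=63987+8·11880=159027
Read S(12,5) = 1379400, S(12,6) = 1323652, S(12,7) = 627396, S(12,8) = 159027.

1379400, 1323652, 627396, 159027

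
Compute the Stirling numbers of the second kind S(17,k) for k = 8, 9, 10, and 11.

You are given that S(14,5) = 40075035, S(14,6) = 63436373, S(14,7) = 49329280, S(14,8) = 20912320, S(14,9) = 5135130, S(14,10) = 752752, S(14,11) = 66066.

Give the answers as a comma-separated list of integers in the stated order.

@15  (15,6):63436373·6+40075035→420693273, (15,7):49329280·7+63436373→408741333, (15,8):20912320·8+49329280→216627840, (15,9):5135130·9+20912320→67128490, (15,10):752752·10+5135130→12662650, (15,11):66066·11+752752→1479478
@16  (16,7):408741333·7+420693273→3281882604, (16,8):216627840·8+408741333→2141764053, (16,9):67128490·9+216627840→820784250, (16,10):12662650·10+67128490→193754990, (16,11):1479478·11+12662650→28936908
@17  (17,8):2141764053·8+3281882604→20415995028, (17,9):820784250·9+2141764053→9528822303, (17,10):193754990·10+820784250→2758334150, (17,11):28936908·11+193754990→512060978
Read S(17,8) = 20415995028, S(17,9) = 9528822303, S(17,10) = 2758334150, S(17,11) = 512060978.

20415995028, 9528822303, 2758334150, 512060978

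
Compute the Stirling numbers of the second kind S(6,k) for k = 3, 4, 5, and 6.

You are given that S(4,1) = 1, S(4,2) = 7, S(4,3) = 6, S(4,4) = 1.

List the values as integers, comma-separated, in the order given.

90, 65, 15, 1

r5: T_5,2=2×7+1=15; T_5,3=3×6+7=25; T_5,4=4×1+6=10; T_5,5=5×0+1=1
r6: T_6,3=3×25+15=90; T_6,4=4×10+25=65; T_6,5=5×1+10=15; T_6,6=6×0+1=1
Read S(6,3) = 90, S(6,4) = 65, S(6,5) = 15, S(6,6) = 1.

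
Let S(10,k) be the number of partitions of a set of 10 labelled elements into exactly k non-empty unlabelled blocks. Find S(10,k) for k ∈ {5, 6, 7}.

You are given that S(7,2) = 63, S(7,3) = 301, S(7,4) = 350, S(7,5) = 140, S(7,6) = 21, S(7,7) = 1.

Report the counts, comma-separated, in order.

[8] T[8,3]:3*301+63=966 · T[8,4]:4*350+301=1701 · T[8,5]:5*140+350=1050 · T[8,6]:6*21+140=266 · T[8,7]:7*1+21=28
[9] T[9,4]:4*1701+966=7770 · T[9,5]:5*1050+1701=6951 · T[9,6]:6*266+1050=2646 · T[9,7]:7*28+266=462
[10] T[10,5]:5*6951+7770=42525 · T[10,6]:6*2646+6951=22827 · T[10,7]:7*462+2646=5880
Read S(10,5) = 42525, S(10,6) = 22827, S(10,7) = 5880.

42525, 22827, 5880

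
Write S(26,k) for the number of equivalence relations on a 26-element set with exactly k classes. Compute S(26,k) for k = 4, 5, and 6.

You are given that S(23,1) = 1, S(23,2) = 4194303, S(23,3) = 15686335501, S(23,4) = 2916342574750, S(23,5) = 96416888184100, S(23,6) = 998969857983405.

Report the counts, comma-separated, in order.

@24  (24,2):4194303·2+1→8388607, (24,3):15686335501·3+4194303→47063200806, (24,4):2916342574750·4+15686335501→11681056634501, (24,5):96416888184100·5+2916342574750→485000783495250, (24,6):998969857983405·6+96416888184100→6090236036084530
@25  (25,3):47063200806·3+8388607→141197991025, (25,4):11681056634501·4+47063200806→46771289738810, (25,5):485000783495250·5+11681056634501→2436684974110751, (25,6):6090236036084530·6+485000783495250→37026417000002430
@26  (26,4):46771289738810·4+141197991025→187226356946265, (26,5):2436684974110751·5+46771289738810→12230196160292565, (26,6):37026417000002430·6+2436684974110751→224595186974125331
Read S(26,4) = 187226356946265, S(26,5) = 12230196160292565, S(26,6) = 224595186974125331.

187226356946265, 12230196160292565, 224595186974125331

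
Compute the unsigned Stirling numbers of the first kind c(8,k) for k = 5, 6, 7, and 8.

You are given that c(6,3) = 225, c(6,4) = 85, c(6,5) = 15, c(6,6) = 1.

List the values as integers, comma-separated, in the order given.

1960, 322, 28, 1

@7  (7,4):85·6+225→735, (7,5):15·6+85→175, (7,6):1·6+15→21, (7,7):0·6+1→1
@8  (8,5):175·7+735→1960, (8,6):21·7+175→322, (8,7):1·7+21→28, (8,8):0·7+1→1
Read c(8,5) = 1960, c(8,6) = 322, c(8,7) = 28, c(8,8) = 1.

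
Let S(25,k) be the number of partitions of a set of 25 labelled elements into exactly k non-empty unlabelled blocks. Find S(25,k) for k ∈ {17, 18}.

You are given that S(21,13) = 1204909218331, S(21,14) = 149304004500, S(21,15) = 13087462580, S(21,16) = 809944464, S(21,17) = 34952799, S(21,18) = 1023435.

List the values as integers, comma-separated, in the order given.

i=22: T(22,14)=1204909218331+14·149304004500=3295165281331 | T(22,15)=149304004500+15·13087462580=345615943200 | T(22,16)=13087462580+16·809944464=26046574004 | T(22,17)=809944464+17·34952799=1404142047 | T(22,18)=34952799+18·1023435=53374629
i=23: T(23,15)=3295165281331+15·345615943200=8479404429331 | T(23,16)=345615943200+16·26046574004=762361127264 | T(23,17)=26046574004+17·1404142047=49916988803 | T(23,18)=1404142047+18·53374629=2364885369
i=24: T(24,16)=8479404429331+16·762361127264=20677182465555 | T(24,17)=762361127264+17·49916988803=1610949936915 | T(24,18)=49916988803+18·2364885369=92484925445
i=25: T(25,17)=20677182465555+17·1610949936915=48063331393110 | T(25,18)=1610949936915+18·92484925445=3275678594925
Read S(25,17) = 48063331393110, S(25,18) = 3275678594925.

48063331393110, 3275678594925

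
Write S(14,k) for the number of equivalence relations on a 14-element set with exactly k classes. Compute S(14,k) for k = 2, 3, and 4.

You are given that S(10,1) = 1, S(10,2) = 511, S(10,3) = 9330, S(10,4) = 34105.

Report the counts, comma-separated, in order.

r11: T_11,1=1×1+0=1; T_11,2=2×511+1=1023; T_11,3=3×9330+511=28501; T_11,4=4×34105+9330=145750
r12: T_12,1=1×1+0=1; T_12,2=2×1023+1=2047; T_12,3=3×28501+1023=86526; T_12,4=4×145750+28501=611501
r13: T_13,1=1×1+0=1; T_13,2=2×2047+1=4095; T_13,3=3×86526+2047=261625; T_13,4=4×611501+86526=2532530
r14: T_14,2=2×4095+1=8191; T_14,3=3×261625+4095=788970; T_14,4=4×2532530+261625=10391745
Read S(14,2) = 8191, S(14,3) = 788970, S(14,4) = 10391745.

8191, 788970, 10391745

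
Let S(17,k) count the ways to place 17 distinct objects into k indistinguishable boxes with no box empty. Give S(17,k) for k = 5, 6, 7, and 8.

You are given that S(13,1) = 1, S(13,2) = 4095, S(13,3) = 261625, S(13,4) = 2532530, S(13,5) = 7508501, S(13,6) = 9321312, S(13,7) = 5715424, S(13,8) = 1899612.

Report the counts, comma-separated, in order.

r14: T_14,2=2×4095+1=8191; T_14,3=3×261625+4095=788970; T_14,4=4×2532530+261625=10391745; T_14,5=5×7508501+2532530=40075035; T_14,6=6×9321312+7508501=63436373; T_14,7=7×5715424+9321312=49329280; T_14,8=8×1899612+5715424=20912320
r15: T_15,3=3×788970+8191=2375101; T_15,4=4×10391745+788970=42355950; T_15,5=5×40075035+10391745=210766920; T_15,6=6×63436373+40075035=420693273; T_15,7=7×49329280+63436373=408741333; T_15,8=8×20912320+49329280=216627840
r16: T_16,4=4×42355950+2375101=171798901; T_16,5=5×210766920+42355950=1096190550; T_16,6=6×420693273+210766920=2734926558; T_16,7=7×408741333+420693273=3281882604; T_16,8=8×216627840+408741333=2141764053
r17: T_17,5=5×1096190550+171798901=5652751651; T_17,6=6×2734926558+1096190550=17505749898; T_17,7=7×3281882604+2734926558=25708104786; T_17,8=8×2141764053+3281882604=20415995028
Read S(17,5) = 5652751651, S(17,6) = 17505749898, S(17,7) = 25708104786, S(17,8) = 20415995028.

5652751651, 17505749898, 25708104786, 20415995028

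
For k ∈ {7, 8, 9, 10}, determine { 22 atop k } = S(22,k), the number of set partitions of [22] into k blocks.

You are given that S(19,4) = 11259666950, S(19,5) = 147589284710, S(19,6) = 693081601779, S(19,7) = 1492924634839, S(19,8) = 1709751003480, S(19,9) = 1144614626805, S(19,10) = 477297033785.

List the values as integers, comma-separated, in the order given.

602762379967440, 1142399079991620, 1241963303533920, 835143799377954

@20  (20,5):147589284710·5+11259666950→749206090500, (20,6):693081601779·6+147589284710→4306078895384, (20,7):1492924634839·7+693081601779→11143554045652, (20,8):1709751003480·8+1492924634839→15170932662679, (20,9):1144614626805·9+1709751003480→12011282644725, (20,10):477297033785·10+1144614626805→5917584964655
@21  (21,6):4306078895384·6+749206090500→26585679462804, (21,7):11143554045652·7+4306078895384→82310957214948, (21,8):15170932662679·8+11143554045652→132511015347084, (21,9):12011282644725·9+15170932662679→123272476465204, (21,10):5917584964655·10+12011282644725→71187132291275
@22  (22,7):82310957214948·7+26585679462804→602762379967440, (22,8):132511015347084·8+82310957214948→1142399079991620, (22,9):123272476465204·9+132511015347084→1241963303533920, (22,10):71187132291275·10+123272476465204→835143799377954
Read S(22,7) = 602762379967440, S(22,8) = 1142399079991620, S(22,9) = 1241963303533920, S(22,10) = 835143799377954.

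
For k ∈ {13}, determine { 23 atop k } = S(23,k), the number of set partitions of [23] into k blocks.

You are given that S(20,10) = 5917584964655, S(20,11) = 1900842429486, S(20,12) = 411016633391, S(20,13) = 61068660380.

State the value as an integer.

@21  (21,11):1900842429486·11+5917584964655→26826851689001, (21,12):411016633391·12+1900842429486→6833042030178, (21,13):61068660380·13+411016633391→1204909218331
@22  (22,12):6833042030178·12+26826851689001→108823356051137, (22,13):1204909218331·13+6833042030178→22496861868481
@23  (23,13):22496861868481·13+108823356051137→401282560341390
Read S(23,13) = 401282560341390.

401282560341390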